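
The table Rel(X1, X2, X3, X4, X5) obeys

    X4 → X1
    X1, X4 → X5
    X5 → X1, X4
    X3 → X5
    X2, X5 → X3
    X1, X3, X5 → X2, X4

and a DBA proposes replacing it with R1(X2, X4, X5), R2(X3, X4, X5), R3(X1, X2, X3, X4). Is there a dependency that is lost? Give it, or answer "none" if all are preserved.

none

X4 → X1 lies within R3.
X1, X4 → X5: restricted closure across fragments reaches X5.
X5 → X1, X4: restricted closure across fragments reaches X1, X4.
X3 → X5 lies within R2.
X2, X5 → X3: restricted closure across fragments reaches X3.
X1, X3, X5 → X2, X4: restricted closure across fragments reaches X2, X4.
Every dependency is enforceable on the fragments, so the decomposition is dependency-preserving.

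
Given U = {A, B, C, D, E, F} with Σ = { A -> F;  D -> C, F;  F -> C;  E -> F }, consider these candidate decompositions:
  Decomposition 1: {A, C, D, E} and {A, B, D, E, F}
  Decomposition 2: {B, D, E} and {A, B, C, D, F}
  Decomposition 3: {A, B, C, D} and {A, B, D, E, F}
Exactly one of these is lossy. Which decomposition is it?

Decomposition 2

Decomposition 1: common = {A, D, E}, closure = {A, C, D, E, F} → lossless.
Decomposition 2: common = {B, D}, closure = {B, C, D, F} → lossy.
Decomposition 3: common = {A, B, D}, closure = {A, B, C, D, F} → lossless.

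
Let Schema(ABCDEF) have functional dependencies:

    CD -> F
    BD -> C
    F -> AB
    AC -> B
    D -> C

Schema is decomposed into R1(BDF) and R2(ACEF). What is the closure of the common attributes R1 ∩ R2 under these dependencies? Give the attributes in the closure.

ABF

R1 ∩ R2 = {F}.
F → AB applies, adding AB
Closure: {ABF}.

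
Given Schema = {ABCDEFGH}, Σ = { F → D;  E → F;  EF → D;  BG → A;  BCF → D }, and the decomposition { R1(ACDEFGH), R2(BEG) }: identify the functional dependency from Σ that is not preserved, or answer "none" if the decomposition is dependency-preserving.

BG → A

Check BG → A: no single fragment contains all of {ABG}, and the restricted closure of {BG} across the fragments never reaches {A}.
F → D is preserved.
E → F is preserved.
EF → D is preserved.
BCF → D is preserved.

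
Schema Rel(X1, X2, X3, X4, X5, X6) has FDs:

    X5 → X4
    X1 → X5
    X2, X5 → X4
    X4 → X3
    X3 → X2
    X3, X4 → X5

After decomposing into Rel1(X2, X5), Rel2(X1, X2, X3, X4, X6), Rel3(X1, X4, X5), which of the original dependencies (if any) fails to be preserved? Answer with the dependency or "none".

X5 → X4 lies within Rel3.
X1 → X5 lies within Rel3.
X2, X5 → X4: restricted closure across fragments reaches X4.
X4 → X3 lies within Rel2.
X3 → X2 lies within Rel2.
X3, X4 → X5: restricted closure across fragments reaches X5.
Every dependency is enforceable on the fragments, so the decomposition is dependency-preserving.

none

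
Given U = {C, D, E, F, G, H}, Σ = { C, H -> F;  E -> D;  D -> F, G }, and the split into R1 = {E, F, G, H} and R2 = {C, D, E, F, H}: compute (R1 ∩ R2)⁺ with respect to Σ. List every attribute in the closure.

D, E, F, G, H

R1 ∩ R2 = {E, F, H}.
E → D applies, adding D
D → F, G applies, adding G
Closure: {D, E, F, G, H}.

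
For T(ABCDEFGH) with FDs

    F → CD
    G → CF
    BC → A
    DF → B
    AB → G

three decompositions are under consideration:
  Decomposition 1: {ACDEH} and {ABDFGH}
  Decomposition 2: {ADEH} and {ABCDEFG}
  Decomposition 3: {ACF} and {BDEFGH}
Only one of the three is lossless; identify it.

Decomposition 1: common = {ADH}, closure = {ADH} → lossy.
Decomposition 2: common = {ADE}, closure = {ADE} → lossy.
Decomposition 3: common = {F}, closure = {ABCDFG} → lossless.

Decomposition 3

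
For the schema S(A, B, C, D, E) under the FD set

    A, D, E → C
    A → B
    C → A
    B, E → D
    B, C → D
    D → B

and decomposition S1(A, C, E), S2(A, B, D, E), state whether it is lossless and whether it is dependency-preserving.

Lossless test: (A, E)⁺ = {A, B, C, D, E}, which contains all of one fragment — lossless.
Dependency preservation: the restricted closure of {B, C} across the fragments never reaches {D}, so B, C → D cannot be enforced without a join — not preserved.

lossless but not dependency-preserving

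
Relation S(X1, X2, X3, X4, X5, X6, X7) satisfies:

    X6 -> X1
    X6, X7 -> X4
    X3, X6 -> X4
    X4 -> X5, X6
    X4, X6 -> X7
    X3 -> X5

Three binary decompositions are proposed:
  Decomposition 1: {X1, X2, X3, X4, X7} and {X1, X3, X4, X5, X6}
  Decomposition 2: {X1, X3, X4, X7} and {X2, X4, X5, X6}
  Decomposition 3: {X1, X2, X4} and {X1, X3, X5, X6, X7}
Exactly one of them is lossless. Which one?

Decomposition 1: common = {X1, X3, X4}, closure = {X1, X3, X4, X5, X6, X7} → lossless.
Decomposition 2: common = {X4}, closure = {X1, X4, X5, X6, X7} → lossy.
Decomposition 3: common = {X1}, closure = {X1} → lossy.

Decomposition 1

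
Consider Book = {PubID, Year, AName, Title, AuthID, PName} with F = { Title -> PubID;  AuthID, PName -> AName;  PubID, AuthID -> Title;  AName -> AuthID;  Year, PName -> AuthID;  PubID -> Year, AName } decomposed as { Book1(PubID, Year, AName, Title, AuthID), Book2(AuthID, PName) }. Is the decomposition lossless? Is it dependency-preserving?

Lossless test: (AuthID)⁺ = {AuthID}, which is a superkey of neither fragment — lossy.
Dependency preservation: the restricted closure of {AuthID, PName} across the fragments never reaches {AName}, so AuthID, PName → AName cannot be enforced without a join — not preserved.

lossy and not dependency-preserving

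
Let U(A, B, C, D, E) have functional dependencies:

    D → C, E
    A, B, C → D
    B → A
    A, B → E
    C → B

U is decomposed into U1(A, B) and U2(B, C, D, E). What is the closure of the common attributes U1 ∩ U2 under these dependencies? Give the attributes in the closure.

U1 ∩ U2 = {B}.
B → A applies, adding A
A, B → E applies, adding E
Closure: {A, B, E}.

A, B, E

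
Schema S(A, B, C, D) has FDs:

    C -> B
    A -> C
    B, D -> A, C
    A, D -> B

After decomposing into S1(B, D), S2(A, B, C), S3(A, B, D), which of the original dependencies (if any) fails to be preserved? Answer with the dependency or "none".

C → B lies within S2.
A → C lies within S2.
B, D → A, C: restricted closure across fragments reaches A, C.
A, D → B lies within S3.
Every dependency is enforceable on the fragments, so the decomposition is dependency-preserving.

none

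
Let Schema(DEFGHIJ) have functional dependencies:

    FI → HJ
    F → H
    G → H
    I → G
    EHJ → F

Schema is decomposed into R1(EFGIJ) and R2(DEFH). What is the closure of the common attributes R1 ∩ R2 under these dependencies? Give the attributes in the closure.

EFH

R1 ∩ R2 = {EF}.
F → H applies, adding H
Closure: {EFH}.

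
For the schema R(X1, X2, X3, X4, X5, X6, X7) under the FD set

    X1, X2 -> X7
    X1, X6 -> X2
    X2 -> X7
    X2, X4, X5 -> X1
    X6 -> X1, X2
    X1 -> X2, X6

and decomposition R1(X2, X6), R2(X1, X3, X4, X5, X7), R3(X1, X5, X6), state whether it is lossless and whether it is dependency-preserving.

Lossless test (chase): Rows 1 and 3 agree on X6; apply X6→X1, X2 and equate their X1, X2 entries. Rows 1 and 2 agree on X1; apply X1→X2, X6 and equate their X2, X6 entries. Rows 1 and 2 agree on X1, X2; apply X1, X2→X7 and equate their X7 entries. Rows 1 and 3 agree on X1, X2; apply X1, X2→X7 and equate their X7 entries. Row 2 is now all distinguished symbols — the join is lossless.
Dependency preservation: the restricted closure of {X2} across the fragments never reaches {X7}, so X2 → X7 cannot be enforced without a join — not preserved.

lossless but not dependency-preserving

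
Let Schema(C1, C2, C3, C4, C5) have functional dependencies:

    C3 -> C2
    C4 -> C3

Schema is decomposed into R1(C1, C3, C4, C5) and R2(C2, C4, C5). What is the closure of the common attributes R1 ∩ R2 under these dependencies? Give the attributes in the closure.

R1 ∩ R2 = {C4, C5}.
C4 → C3 applies, adding C3
C3 → C2 applies, adding C2
Closure: {C2, C3, C4, C5}.

C2, C3, C4, C5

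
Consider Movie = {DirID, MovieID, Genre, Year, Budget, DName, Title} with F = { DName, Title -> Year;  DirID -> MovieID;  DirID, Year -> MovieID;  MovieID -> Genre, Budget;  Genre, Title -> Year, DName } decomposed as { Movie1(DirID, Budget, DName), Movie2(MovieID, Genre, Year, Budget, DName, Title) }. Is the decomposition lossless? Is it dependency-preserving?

lossy and not dependency-preserving

Lossless test: (Budget, DName)⁺ = {Budget, DName}, which is a superkey of neither fragment — lossy.
Dependency preservation: the restricted closure of {DirID} across the fragments never reaches {MovieID}, so DirID → MovieID cannot be enforced without a join — not preserved.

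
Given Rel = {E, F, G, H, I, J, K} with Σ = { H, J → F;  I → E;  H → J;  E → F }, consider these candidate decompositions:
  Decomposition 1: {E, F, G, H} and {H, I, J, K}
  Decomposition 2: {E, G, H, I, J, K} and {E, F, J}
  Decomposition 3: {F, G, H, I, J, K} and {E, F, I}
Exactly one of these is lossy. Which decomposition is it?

Decomposition 1: common = {H}, closure = {F, H, J} → lossy.
Decomposition 2: common = {E, J}, closure = {E, F, J} → lossless.
Decomposition 3: common = {F, I}, closure = {E, F, I} → lossless.

Decomposition 1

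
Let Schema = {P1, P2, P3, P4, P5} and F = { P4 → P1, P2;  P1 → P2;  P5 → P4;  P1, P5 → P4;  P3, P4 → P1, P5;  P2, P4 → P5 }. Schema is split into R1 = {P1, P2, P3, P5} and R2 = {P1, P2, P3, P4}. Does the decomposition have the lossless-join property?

No

Common attributes: R1 ∩ R2 = {P1, P2, P3}.
No dependency enlarges {P1, P2, P3}, so (P1, P2, P3)⁺ = {P1, P2, P3}.
The closure contains neither all of R1 = {P1, P2, P3, P5} nor all of R2 = {P1, P2, P3, P4}, so the common attributes are not a superkey of either fragment. The join is lossy.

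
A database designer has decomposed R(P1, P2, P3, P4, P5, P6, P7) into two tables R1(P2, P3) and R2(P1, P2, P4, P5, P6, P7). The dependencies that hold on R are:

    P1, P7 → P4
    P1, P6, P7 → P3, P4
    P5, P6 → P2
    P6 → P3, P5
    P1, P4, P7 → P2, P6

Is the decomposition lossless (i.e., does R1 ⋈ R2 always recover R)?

No

Common attributes: R1 ∩ R2 = {P2}.
No dependency enlarges {P2}, so (P2)⁺ = {P2}.
The closure contains neither all of R1 = {P2, P3} nor all of R2 = {P1, P2, P4, P5, P6, P7}, so the common attributes are not a superkey of either fragment. The join is lossy.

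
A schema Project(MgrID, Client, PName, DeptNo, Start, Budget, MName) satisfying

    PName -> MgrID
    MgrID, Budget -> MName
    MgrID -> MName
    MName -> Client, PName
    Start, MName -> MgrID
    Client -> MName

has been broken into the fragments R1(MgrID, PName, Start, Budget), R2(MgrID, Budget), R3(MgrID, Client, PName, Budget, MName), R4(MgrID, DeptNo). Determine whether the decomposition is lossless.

No

Chase test. Columns are MgrID, Client, PName, DeptNo, Start, Budget, MName; row i has aⱼ where attribute j ∈ Ri, else bᵢⱼ.
Initial tableau (one row per fragment):
  row 1: a1 b12 a3 b14 a5 a6 b17
  row 2: a1 b22 b23 b24 b25 a6 b27
  row 3: a1 a2 a3 b34 b35 a6 a7
  row 4: a1 b42 b43 a4 b45 b46 b47
Rows 1 and 2 agree on MgrID, Budget; apply MgrID, Budget→MName and equate their MName entries.
Rows 1 and 3 agree on MgrID, Budget; apply MgrID, Budget→MName and equate their MName entries.
Rows 1 and 4 agree on MgrID; apply MgrID→MName and equate their MName entries.
Rows 1 and 2 agree on MName; apply MName→Client, PName and equate their Client, PName entries.
Rows 1 and 3 agree on MName; apply MName→Client, PName and equate their Client, PName entries.
Rows 1 and 4 agree on MName; apply MName→Client, PName and equate their Client, PName entries.
No row becomes fully distinguished — the join is lossy.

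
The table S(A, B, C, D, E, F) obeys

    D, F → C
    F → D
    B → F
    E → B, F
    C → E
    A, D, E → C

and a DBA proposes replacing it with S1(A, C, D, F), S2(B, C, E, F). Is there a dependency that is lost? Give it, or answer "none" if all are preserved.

D, F → C lies within S1.
F → D lies within S1.
B → F lies within S2.
E → B, F lies within S2.
C → E lies within S2.
A, D, E → C: restricted closure across fragments reaches C.
Every dependency is enforceable on the fragments, so the decomposition is dependency-preserving.

none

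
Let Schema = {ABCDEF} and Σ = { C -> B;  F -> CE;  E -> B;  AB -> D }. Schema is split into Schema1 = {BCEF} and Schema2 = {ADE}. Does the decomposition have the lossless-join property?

No

Common attributes: Schema1 ∩ Schema2 = {E}.
Closure of {E}: E → B applies, adding B. So (E)⁺ = {BE}.
The closure contains neither all of Schema1 = {BCEF} nor all of Schema2 = {ADE}, so the common attributes are not a superkey of either fragment. The join is lossy.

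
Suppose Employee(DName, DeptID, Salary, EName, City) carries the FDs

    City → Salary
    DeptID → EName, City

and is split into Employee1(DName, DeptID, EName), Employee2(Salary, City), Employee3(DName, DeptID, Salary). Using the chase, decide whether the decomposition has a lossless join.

Chase test. Columns are DName, DeptID, Salary, EName, City; row i has aⱼ where attribute j ∈ Employeei, else bᵢⱼ.
Initial tableau (one row per fragment):
  row 1: a1 a2 b13 a4 b15
  row 2: b21 b22 a3 b24 a5
  row 3: a1 a2 a3 b34 b35
Rows 1 and 3 agree on DeptID; apply DeptID→EName, City and equate their EName, City entries.
Rows 1 and 3 agree on City; apply City→Salary and equate their Salary entries.
No row becomes fully distinguished — the join is lossy.

No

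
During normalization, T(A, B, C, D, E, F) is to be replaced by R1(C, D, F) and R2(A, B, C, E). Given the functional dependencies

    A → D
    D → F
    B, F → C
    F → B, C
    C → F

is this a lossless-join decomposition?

Common attributes: R1 ∩ R2 = {C}.
Closure of {C}: C → F applies, adding F; F → B, C applies, adding B. So (C)⁺ = {B, C, F}.
The closure contains neither all of R1 = {C, D, F} nor all of R2 = {A, B, C, E}, so the common attributes are not a superkey of either fragment. The join is lossy.

No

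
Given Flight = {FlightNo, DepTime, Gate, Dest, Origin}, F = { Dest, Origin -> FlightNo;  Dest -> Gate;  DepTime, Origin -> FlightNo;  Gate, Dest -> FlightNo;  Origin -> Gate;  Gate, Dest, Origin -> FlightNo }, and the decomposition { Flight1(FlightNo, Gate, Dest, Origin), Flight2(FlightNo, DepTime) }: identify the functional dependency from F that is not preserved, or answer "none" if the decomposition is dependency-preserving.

DepTime, Origin -> FlightNo

Check DepTime, Origin → FlightNo: no single fragment contains all of {FlightNo, DepTime, Origin}, and the restricted closure of {DepTime, Origin} across the fragments never reaches {FlightNo}.
Dest, Origin → FlightNo is preserved.
Dest → Gate is preserved.
Gate, Dest → FlightNo is preserved.
Origin → Gate is preserved.
Gate, Dest, Origin → FlightNo is preserved.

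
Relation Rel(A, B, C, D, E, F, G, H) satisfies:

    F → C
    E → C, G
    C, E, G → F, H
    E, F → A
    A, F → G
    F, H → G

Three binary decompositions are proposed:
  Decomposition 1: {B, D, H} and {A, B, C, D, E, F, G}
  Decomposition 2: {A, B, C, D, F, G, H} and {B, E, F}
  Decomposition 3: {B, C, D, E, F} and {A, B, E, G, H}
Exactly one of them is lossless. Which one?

Decomposition 1: common = {B, D}, closure = {B, D} → lossy.
Decomposition 2: common = {B, F}, closure = {B, C, F} → lossy.
Decomposition 3: common = {B, E}, closure = {A, B, C, E, F, G, H} → lossless.

Decomposition 3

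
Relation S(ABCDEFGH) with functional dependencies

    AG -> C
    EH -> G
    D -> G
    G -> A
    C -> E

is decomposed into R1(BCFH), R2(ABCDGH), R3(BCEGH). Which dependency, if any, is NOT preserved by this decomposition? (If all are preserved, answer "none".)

AG → C lies within R2.
EH → G lies within R3.
D → G lies within R2.
G → A lies within R2.
C → E lies within R3.
Every dependency is enforceable on the fragments, so the decomposition is dependency-preserving.

none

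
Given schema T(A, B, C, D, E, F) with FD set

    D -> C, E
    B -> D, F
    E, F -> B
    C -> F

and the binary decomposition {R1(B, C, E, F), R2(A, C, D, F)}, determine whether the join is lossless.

Common attributes: R1 ∩ R2 = {C, F}.
No dependency enlarges {C, F}, so (C, F)⁺ = {C, F}.
The closure contains neither all of R1 = {B, C, E, F} nor all of R2 = {A, C, D, F}, so the common attributes are not a superkey of either fragment. The join is lossy.

No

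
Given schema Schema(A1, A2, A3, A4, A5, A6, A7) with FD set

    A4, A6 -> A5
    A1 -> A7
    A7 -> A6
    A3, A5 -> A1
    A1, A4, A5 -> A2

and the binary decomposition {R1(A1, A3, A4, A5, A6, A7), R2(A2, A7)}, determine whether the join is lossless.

Common attributes: R1 ∩ R2 = {A7}.
Closure of {A7}: A7 → A6 applies, adding A6. So (A7)⁺ = {A6, A7}.
The closure contains neither all of R1 = {A1, A3, A4, A5, A6, A7} nor all of R2 = {A2, A7}, so the common attributes are not a superkey of either fragment. The join is lossy.

No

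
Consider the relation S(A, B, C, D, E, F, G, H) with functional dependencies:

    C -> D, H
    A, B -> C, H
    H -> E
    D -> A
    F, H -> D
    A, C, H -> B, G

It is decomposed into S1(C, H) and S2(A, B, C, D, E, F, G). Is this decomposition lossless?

Common attributes: S1 ∩ S2 = {C}.
Closure of {C}: C → D, H applies, adding D, H; H → E applies, adding E; D → A applies, adding A; A, C, H → B, G applies, adding B, G. So (C)⁺ = {A, B, C, D, E, G, H}.
This closure contains every attribute of S1, so S1 ∩ S2 → S1. The join is lossless.

Yes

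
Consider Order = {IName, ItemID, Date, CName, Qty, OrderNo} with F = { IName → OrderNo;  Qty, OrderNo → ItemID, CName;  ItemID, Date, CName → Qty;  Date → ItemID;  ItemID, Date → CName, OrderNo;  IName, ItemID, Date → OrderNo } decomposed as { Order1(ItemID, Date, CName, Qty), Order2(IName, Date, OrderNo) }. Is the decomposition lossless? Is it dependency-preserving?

lossless but not dependency-preserving

Lossless test: (Date)⁺ = {ItemID, Date, CName, Qty, OrderNo}, which contains all of one fragment — lossless.
Dependency preservation: the restricted closure of {Qty, OrderNo} across the fragments never reaches {ItemID, CName}, so Qty, OrderNo → ItemID, CName cannot be enforced without a join — not preserved.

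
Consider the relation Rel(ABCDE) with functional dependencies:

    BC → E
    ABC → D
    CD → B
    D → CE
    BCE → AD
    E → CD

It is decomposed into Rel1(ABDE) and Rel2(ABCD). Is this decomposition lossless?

Common attributes: Rel1 ∩ Rel2 = {ABD}.
Closure of {ABD}: D → CE applies, adding CE. So (ABD)⁺ = {ABCDE}.
This closure contains every attribute of Rel1, so Rel1 ∩ Rel2 → Rel1. The join is lossless.

Yes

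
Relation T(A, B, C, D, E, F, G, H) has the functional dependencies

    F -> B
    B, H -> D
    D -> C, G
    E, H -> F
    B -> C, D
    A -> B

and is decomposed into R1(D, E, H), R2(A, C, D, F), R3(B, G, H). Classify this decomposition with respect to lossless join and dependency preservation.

lossy and not dependency-preserving

Lossless test (chase): Rows 1 and 2 agree on D; apply D→C, G and equate their C, G entries. No row becomes fully distinguished — the join is lossy.
Dependency preservation: the restricted closure of {F} across the fragments never reaches {B}, so F → B cannot be enforced without a join — not preserved.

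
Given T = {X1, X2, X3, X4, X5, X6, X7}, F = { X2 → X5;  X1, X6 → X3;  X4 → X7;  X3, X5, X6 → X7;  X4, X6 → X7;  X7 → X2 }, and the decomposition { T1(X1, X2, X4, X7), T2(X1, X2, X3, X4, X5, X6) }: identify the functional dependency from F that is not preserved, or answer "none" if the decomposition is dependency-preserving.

X3, X5, X6 → X7

Check X3, X5, X6 → X7: no single fragment contains all of {X3, X5, X6, X7}, and the restricted closure of {X3, X5, X6} across the fragments never reaches {X7}.
X2 → X5 is preserved.
X1, X6 → X3 is preserved.
X4 → X7 is preserved.
X4, X6 → X7 is preserved.
X7 → X2 is preserved.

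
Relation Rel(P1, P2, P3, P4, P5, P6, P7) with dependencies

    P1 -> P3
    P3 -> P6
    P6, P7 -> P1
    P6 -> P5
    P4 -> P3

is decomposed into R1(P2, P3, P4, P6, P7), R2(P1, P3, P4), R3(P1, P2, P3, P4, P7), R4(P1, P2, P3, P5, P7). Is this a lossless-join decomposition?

Yes

Chase test. Columns are P1, P2, P3, P4, P5, P6, P7; row i has aⱼ where attribute j ∈ Ri, else bᵢⱼ.
Initial tableau (one row per fragment):
  row 1: b11 a2 a3 a4 b15 a6 a7
  row 2: a1 b22 a3 a4 b25 b26 b27
  row 3: a1 a2 a3 a4 b35 b36 a7
  row 4: a1 a2 a3 b44 a5 b46 a7
Rows 1 and 2 agree on P3; apply P3→P6 and equate their P6 entries.
Rows 1 and 3 agree on P3; apply P3→P6 and equate their P6 entries.
Rows 1 and 4 agree on P3; apply P3→P6 and equate their P6 entries.
Rows 1 and 3 agree on P6, P7; apply P6, P7→P1 and equate their P1 entries.
Rows 1 and 2 agree on P6; apply P6→P5 and equate their P5 entries.
Rows 1 and 3 agree on P6; apply P6→P5 and equate their P5 entries.
Rows 1 and 4 agree on P6; apply P6→P5 and equate their P5 entries.
Row 1 is now all distinguished symbols — the join is lossless.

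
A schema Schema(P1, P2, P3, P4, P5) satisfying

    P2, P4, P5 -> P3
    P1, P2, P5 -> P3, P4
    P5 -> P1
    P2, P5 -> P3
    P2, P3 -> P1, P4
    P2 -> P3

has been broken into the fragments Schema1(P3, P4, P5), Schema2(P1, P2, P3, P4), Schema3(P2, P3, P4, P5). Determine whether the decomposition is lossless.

Yes

Chase test. Columns are P1, P2, P3, P4, P5; row i has aⱼ where attribute j ∈ Schemai, else bᵢⱼ.
Initial tableau (one row per fragment):
  row 1: b11 b12 a3 a4 a5
  row 2: a1 a2 a3 a4 b25
  row 3: b31 a2 a3 a4 a5
Rows 1 and 3 agree on P5; apply P5→P1 and equate their P1 entries.
Rows 2 and 3 agree on P2, P3; apply P2, P3→P1, P4 and equate their P1, P4 entries.
Row 3 is now all distinguished symbols — the join is lossless.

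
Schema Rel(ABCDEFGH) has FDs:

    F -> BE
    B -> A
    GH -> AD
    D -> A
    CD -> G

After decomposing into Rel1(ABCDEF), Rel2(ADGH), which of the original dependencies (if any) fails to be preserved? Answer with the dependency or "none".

CD -> G

Check CD → G: no single fragment contains all of {CDG}, and the restricted closure of {CD} across the fragments never reaches {G}.
F → BE is preserved.
B → A is preserved.
GH → AD is preserved.
D → A is preserved.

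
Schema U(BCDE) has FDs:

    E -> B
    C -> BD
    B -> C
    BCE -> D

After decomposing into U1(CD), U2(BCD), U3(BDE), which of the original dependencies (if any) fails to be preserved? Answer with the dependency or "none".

E → B lies within U3.
C → BD lies within U2.
B → C lies within U2.
BCE → D: restricted closure across fragments reaches D.
Every dependency is enforceable on the fragments, so the decomposition is dependency-preserving.

none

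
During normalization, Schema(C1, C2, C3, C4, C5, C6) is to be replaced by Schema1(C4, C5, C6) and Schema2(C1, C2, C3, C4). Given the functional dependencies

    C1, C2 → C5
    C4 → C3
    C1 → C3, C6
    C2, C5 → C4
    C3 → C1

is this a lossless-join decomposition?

No

Common attributes: Schema1 ∩ Schema2 = {C4}.
Closure of {C4}: C4 → C3 applies, adding C3; C3 → C1 applies, adding C1; C1 → C3, C6 applies, adding C6. So (C4)⁺ = {C1, C3, C4, C6}.
The closure contains neither all of Schema1 = {C4, C5, C6} nor all of Schema2 = {C1, C2, C3, C4}, so the common attributes are not a superkey of either fragment. The join is lossy.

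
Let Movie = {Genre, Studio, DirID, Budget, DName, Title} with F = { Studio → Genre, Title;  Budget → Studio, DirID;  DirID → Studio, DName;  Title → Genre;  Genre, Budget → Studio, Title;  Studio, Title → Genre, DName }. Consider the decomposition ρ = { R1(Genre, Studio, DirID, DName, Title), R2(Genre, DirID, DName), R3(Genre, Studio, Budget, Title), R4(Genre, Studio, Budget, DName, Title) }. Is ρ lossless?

Chase test. Columns are Genre, Studio, DirID, Budget, DName, Title; row i has aⱼ where attribute j ∈ Ri, else bᵢⱼ.
Initial tableau (one row per fragment):
  row 1: a1 a2 a3 b14 a5 a6
  row 2: a1 b22 a3 b24 a5 b26
  row 3: a1 a2 b33 a4 b35 a6
  row 4: a1 a2 b43 a4 a5 a6
Rows 3 and 4 agree on Budget; apply Budget→Studio, DirID and equate their Studio, DirID entries.
Rows 1 and 2 agree on DirID; apply DirID→Studio, DName and equate their Studio, DName entries.
Rows 3 and 4 agree on DirID; apply DirID→Studio, DName and equate their Studio, DName entries.
Rows 1 and 2 agree on Studio; apply Studio→Genre, Title and equate their Genre, Title entries.
No row becomes fully distinguished — the join is lossy.

No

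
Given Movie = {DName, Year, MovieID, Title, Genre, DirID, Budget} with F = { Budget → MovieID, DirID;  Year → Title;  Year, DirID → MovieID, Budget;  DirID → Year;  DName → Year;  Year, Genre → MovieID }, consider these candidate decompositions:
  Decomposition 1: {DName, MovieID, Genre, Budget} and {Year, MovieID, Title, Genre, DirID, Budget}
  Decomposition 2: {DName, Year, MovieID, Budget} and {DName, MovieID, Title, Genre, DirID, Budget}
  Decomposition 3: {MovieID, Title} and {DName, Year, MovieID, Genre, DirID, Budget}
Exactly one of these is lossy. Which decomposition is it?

Decomposition 1: common = {MovieID, Genre, Budget}, closure = {Year, MovieID, Title, Genre, DirID, Budget} → lossless.
Decomposition 2: common = {DName, MovieID, Budget}, closure = {DName, Year, MovieID, Title, DirID, Budget} → lossless.
Decomposition 3: common = {MovieID}, closure = {MovieID} → lossy.

Decomposition 3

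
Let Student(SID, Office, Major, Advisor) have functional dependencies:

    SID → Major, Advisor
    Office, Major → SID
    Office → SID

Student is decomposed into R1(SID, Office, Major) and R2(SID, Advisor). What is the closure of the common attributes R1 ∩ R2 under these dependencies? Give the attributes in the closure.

R1 ∩ R2 = {SID}.
SID → Major, Advisor applies, adding Major, Advisor
Closure: {SID, Major, Advisor}.

SID, Major, Advisor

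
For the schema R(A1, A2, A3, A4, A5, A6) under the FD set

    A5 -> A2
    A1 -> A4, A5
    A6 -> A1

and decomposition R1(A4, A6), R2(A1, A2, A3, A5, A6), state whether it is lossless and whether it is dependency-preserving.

lossless but not dependency-preserving

Lossless test: (A6)⁺ = {A1, A2, A4, A5, A6}, which contains all of one fragment — lossless.
Dependency preservation: the restricted closure of {A1} across the fragments never reaches {A4, A5}, so A1 → A4, A5 cannot be enforced without a join — not preserved.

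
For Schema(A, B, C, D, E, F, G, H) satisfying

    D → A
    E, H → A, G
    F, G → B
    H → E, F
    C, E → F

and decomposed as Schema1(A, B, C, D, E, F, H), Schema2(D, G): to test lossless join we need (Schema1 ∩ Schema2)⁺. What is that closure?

A, D

Schema1 ∩ Schema2 = {D}.
D → A applies, adding A
Closure: {A, D}.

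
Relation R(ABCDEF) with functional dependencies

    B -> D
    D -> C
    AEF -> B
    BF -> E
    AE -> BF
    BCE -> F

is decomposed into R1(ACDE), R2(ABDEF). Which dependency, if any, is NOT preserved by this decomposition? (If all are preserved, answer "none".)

none

B → D lies within R2.
D → C lies within R1.
AEF → B lies within R2.
BF → E lies within R2.
AE → BF lies within R2.
BCE → F: restricted closure across fragments reaches F.
Every dependency is enforceable on the fragments, so the decomposition is dependency-preserving.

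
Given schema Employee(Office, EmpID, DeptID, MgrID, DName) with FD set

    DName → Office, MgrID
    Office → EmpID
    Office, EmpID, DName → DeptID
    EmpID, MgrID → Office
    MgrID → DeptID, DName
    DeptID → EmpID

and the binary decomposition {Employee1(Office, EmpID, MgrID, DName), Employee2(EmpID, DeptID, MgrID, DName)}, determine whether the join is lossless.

Yes

Common attributes: Employee1 ∩ Employee2 = {EmpID, MgrID, DName}.
Closure of {EmpID, MgrID, DName}: DName → Office, MgrID applies, adding Office; Office, EmpID, DName → DeptID applies, adding DeptID. So (EmpID, MgrID, DName)⁺ = {Office, EmpID, DeptID, MgrID, DName}.
This closure contains every attribute of Employee1, so Employee1 ∩ Employee2 → Employee1. The join is lossless.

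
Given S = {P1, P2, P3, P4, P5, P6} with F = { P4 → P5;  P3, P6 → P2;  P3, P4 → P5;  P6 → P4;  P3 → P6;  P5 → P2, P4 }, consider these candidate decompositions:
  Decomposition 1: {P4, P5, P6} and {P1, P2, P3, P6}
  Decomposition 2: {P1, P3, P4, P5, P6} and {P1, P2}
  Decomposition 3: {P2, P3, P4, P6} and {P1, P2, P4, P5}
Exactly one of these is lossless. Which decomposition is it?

Decomposition 1: common = {P6}, closure = {P2, P4, P5, P6} → lossless.
Decomposition 2: common = {P1}, closure = {P1} → lossy.
Decomposition 3: common = {P2, P4}, closure = {P2, P4, P5} → lossy.

Decomposition 1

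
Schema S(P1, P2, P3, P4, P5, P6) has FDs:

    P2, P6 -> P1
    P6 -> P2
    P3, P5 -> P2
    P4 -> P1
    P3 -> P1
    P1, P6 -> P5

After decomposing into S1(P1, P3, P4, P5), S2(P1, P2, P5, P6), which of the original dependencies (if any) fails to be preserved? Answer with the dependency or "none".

Check P3, P5 → P2: no single fragment contains all of {P2, P3, P5}, and the restricted closure of {P3, P5} across the fragments never reaches {P2}.
P2, P6 → P1 is preserved.
P6 → P2 is preserved.
P4 → P1 is preserved.
P3 → P1 is preserved.
P1, P6 → P5 is preserved.

P3, P5 -> P2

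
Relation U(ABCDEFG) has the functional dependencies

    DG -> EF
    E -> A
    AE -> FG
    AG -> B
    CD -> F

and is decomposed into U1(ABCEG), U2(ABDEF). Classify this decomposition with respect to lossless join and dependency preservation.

Lossless test: (ABE)⁺ = {ABEFG}, which is a superkey of neither fragment — lossy.
Dependency preservation: the restricted closure of {DG} across the fragments never reaches {EF}, so DG → EF cannot be enforced without a join — not preserved.

lossy and not dependency-preserving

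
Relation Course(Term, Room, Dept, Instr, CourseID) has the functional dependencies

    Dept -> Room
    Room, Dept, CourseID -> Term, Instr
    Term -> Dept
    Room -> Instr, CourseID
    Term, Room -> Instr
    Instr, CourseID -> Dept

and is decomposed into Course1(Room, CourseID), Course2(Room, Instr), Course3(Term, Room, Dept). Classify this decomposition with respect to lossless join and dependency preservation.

Lossless test (chase): Rows 1 and 2 agree on Room; apply Room→Instr, CourseID and equate their Instr, CourseID entries. Rows 1 and 3 agree on Room; apply Room→Instr, CourseID and equate their Instr, CourseID entries. Rows 1 and 2 agree on Instr, CourseID; apply Instr, CourseID→Dept and equate their Dept entries. Rows 1 and 3 agree on Instr, CourseID; apply Instr, CourseID→Dept and equate their Dept entries. Rows 1 and 2 agree on Room, Dept, CourseID; apply Room, Dept, CourseID→Term, Instr and equate their Term, Instr entries. Rows 1 and 3 agree on Room, Dept, CourseID; apply Room, Dept, CourseID→Term, Instr and equate their Term, Instr entries. Row 1 is now all distinguished symbols — the join is lossless.
Dependency preservation: the restricted closure of {Instr, CourseID} across the fragments never reaches {Dept}, so Instr, CourseID → Dept cannot be enforced without a join — not preserved.

lossless but not dependency-preserving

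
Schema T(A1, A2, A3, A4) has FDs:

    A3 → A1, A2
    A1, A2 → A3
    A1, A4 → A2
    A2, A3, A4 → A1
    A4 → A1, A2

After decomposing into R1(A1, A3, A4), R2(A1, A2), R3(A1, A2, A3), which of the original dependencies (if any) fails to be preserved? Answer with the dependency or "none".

none

A3 → A1, A2 lies within R3.
A1, A2 → A3 lies within R3.
A1, A4 → A2: restricted closure across fragments reaches A2.
A2, A3, A4 → A1: restricted closure across fragments reaches A1.
A4 → A1, A2: restricted closure across fragments reaches A1, A2.
Every dependency is enforceable on the fragments, so the decomposition is dependency-preserving.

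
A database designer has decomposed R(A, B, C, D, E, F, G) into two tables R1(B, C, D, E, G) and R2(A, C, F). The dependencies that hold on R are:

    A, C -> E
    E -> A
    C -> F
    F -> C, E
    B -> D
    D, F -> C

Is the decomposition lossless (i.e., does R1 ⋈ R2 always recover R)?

Common attributes: R1 ∩ R2 = {C}.
Closure of {C}: C → F applies, adding F; F → C, E applies, adding E; E → A applies, adding A. So (C)⁺ = {A, C, E, F}.
This closure contains every attribute of R2, so R1 ∩ R2 → R2. The join is lossless.

Yes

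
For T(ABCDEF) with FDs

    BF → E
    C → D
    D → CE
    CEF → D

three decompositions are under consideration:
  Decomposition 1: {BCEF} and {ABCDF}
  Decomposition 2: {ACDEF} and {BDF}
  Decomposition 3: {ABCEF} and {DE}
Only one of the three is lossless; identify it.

Decomposition 1

Decomposition 1: common = {BCF}, closure = {BCDEF} → lossless.
Decomposition 2: common = {DF}, closure = {CDEF} → lossy.
Decomposition 3: common = {E}, closure = {E} → lossy.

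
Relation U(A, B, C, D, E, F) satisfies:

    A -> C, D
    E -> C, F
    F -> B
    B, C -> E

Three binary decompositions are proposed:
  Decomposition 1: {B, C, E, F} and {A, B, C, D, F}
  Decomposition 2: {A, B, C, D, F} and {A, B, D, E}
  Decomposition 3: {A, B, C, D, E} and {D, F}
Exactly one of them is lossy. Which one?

Decomposition 1: common = {B, C, F}, closure = {B, C, E, F} → lossless.
Decomposition 2: common = {A, B, D}, closure = {A, B, C, D, E, F} → lossless.
Decomposition 3: common = {D}, closure = {D} → lossy.

Decomposition 3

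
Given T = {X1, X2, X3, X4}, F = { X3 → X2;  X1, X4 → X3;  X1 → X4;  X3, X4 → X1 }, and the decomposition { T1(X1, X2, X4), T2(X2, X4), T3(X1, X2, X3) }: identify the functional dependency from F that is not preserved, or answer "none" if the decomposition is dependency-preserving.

Check X3, X4 → X1: no single fragment contains all of {X1, X3, X4}, and the restricted closure of {X3, X4} across the fragments never reaches {X1}.
X3 → X2 is preserved.
X1, X4 → X3 is preserved.
X1 → X4 is preserved.

X3, X4 → X1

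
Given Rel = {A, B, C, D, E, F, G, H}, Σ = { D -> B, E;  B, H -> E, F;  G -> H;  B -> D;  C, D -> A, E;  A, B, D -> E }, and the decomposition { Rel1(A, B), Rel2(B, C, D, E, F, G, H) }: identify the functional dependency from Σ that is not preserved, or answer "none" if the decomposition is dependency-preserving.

Check C, D → A, E: no single fragment contains all of {A, C, D, E}, and the restricted closure of {C, D} across the fragments never reaches {A, E}.
D → B, E is preserved.
B, H → E, F is preserved.
G → H is preserved.
B → D is preserved.
A, B, D → E is preserved.

C, D -> A, E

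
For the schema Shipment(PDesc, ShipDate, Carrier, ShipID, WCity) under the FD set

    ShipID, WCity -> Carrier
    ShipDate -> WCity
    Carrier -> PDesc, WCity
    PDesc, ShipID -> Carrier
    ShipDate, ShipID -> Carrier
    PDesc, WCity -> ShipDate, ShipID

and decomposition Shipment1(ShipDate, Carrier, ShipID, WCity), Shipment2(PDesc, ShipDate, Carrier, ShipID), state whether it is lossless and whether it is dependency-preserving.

lossless but not dependency-preserving

Lossless test: (ShipDate, Carrier, ShipID)⁺ = {PDesc, ShipDate, Carrier, ShipID, WCity}, which contains all of one fragment — lossless.
Dependency preservation: the restricted closure of {PDesc, WCity} across the fragments never reaches {ShipDate, ShipID}, so PDesc, WCity → ShipDate, ShipID cannot be enforced without a join — not preserved.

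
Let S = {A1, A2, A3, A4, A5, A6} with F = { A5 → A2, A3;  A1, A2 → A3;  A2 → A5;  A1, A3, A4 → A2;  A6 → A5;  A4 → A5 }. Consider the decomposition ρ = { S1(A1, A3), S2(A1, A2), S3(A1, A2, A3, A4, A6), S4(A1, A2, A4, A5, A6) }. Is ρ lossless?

Chase test. Columns are A1, A2, A3, A4, A5, A6; row i has aⱼ where attribute j ∈ Si, else bᵢⱼ.
Initial tableau (one row per fragment):
  row 1: a1 b12 a3 b14 b15 b16
  row 2: a1 a2 b23 b24 b25 b26
  row 3: a1 a2 a3 a4 b35 a6
  row 4: a1 a2 b43 a4 a5 a6
Rows 2 and 3 agree on A1, A2; apply A1, A2→A3 and equate their A3 entries.
Rows 2 and 4 agree on A1, A2; apply A1, A2→A3 and equate their A3 entries.
Rows 2 and 3 agree on A2; apply A2→A5 and equate their A5 entries.
Rows 2 and 4 agree on A2; apply A2→A5 and equate their A5 entries.
Row 3 is now all distinguished symbols — the join is lossless.

Yes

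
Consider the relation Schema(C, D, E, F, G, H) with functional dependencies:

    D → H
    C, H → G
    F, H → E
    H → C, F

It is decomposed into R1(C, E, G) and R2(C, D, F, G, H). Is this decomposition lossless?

No

Common attributes: R1 ∩ R2 = {C, G}.
No dependency enlarges {C, G}, so (C, G)⁺ = {C, G}.
The closure contains neither all of R1 = {C, E, G} nor all of R2 = {C, D, F, G, H}, so the common attributes are not a superkey of either fragment. The join is lossy.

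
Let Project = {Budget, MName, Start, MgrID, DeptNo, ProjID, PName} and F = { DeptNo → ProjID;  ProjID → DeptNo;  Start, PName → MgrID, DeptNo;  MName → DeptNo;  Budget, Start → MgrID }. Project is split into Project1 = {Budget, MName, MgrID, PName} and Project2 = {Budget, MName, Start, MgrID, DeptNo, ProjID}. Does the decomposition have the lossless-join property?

No

Common attributes: Project1 ∩ Project2 = {Budget, MName, MgrID}.
Closure of {Budget, MName, MgrID}: MName → DeptNo applies, adding DeptNo; DeptNo → ProjID applies, adding ProjID. So (Budget, MName, MgrID)⁺ = {Budget, MName, MgrID, DeptNo, ProjID}.
The closure contains neither all of Project1 = {Budget, MName, MgrID, PName} nor all of Project2 = {Budget, MName, Start, MgrID, DeptNo, ProjID}, so the common attributes are not a superkey of either fragment. The join is lossy.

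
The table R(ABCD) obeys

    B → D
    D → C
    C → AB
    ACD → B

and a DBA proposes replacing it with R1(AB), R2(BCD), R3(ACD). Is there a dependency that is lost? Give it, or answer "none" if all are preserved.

none

B → D lies within R2.
D → C lies within R2.
C → AB: restricted closure across fragments reaches AB.
ACD → B: restricted closure across fragments reaches B.
Every dependency is enforceable on the fragments, so the decomposition is dependency-preserving.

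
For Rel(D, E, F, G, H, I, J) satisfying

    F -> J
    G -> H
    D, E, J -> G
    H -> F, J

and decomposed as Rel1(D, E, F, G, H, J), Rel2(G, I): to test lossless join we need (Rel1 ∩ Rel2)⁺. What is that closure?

F, G, H, J

Rel1 ∩ Rel2 = {G}.
G → H applies, adding H
H → F, J applies, adding F, J
Closure: {F, G, H, J}.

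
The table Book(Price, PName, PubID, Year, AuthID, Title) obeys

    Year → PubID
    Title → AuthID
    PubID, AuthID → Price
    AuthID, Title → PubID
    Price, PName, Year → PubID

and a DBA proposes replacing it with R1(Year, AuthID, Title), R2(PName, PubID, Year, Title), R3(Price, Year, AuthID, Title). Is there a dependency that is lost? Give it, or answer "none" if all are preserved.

Check PubID, AuthID → Price: no single fragment contains all of {Price, PubID, AuthID}, and the restricted closure of {PubID, AuthID} across the fragments never reaches {Price}.
Year → PubID is preserved.
Title → AuthID is preserved.
AuthID, Title → PubID is preserved.
Price, PName, Year → PubID is preserved.

PubID, AuthID → Price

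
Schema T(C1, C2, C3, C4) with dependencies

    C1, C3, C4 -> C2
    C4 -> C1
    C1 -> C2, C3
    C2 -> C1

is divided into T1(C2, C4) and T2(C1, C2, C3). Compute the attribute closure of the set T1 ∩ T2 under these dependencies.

T1 ∩ T2 = {C2}.
C2 → C1 applies, adding C1
C1 → C2, C3 applies, adding C3
Closure: {C1, C2, C3}.

C1, C2, C3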